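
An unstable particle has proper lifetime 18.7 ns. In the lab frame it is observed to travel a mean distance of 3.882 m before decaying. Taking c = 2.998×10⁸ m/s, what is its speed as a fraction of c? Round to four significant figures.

d = βγcτ ⇒ βγ = d/(cτ) = 3.882 m / (5.60626 m) = 0.69244.
β = (βγ)/√(1+(βγ)²) = 0.69244/√1.479473 = 0.5693.

0.5693c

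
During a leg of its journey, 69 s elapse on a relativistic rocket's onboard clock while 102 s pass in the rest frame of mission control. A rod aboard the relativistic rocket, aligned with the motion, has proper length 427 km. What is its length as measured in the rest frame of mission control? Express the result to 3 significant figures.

γ = Δt/Δτ = 102/69 = 1.47826.
The rod contracts by the same γ: 427 km / 1.47826 = 289 km.

289 km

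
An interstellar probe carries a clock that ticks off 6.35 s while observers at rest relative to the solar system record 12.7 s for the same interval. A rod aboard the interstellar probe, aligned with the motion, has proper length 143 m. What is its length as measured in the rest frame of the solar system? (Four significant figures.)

γ = Δt/Δτ = 12.7/6.35 = 2.
L = L₀/γ = 143/2 = 71.50 m.

71.50 m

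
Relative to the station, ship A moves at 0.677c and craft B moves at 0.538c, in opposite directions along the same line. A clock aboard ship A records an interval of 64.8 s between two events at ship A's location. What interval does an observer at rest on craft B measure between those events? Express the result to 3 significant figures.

142 s

Transform ship A's velocity into craft B's frame: (0.677 + 0.538)/(1 + 0.677·0.538) = 1.215/1.364226, so the relative speed is 0.89061c.
At |u| = 0.89061c, γ = (1 − 0.793186)^(−1/2) = 2.1989.
The clock on ship A records proper time, so craft B measures Δt = γΔτ = 2.1989 × 64.8 = 142 s.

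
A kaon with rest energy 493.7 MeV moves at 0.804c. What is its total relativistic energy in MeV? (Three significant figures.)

830 MeV

γ = 1/√(1 − β²) = 1/√(1 − 0.646416) = 1/√0.353584 = 1/0.594629 = 1.6817.
Total energy: E = γmc² = 1.6817 × 493.7 MeV = 830 MeV.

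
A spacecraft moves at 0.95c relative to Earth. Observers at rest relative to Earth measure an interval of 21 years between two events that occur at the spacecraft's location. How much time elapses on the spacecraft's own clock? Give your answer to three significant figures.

β² = 0.9025, so γ = 1/√0.0975 = 3.2026.
The spacecraft's clock runs slow as seen from Earth, so Δτ = Δt/γ = 21/3.2026 = 6.56 years.

6.56 years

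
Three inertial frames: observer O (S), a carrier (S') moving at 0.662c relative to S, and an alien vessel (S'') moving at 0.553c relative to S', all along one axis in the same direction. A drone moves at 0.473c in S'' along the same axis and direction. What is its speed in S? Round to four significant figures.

0.9590c

First combine the drone and alien vessel (S''→S'): u₁ = (0.473 + 0.553)/(1 + 0.473×0.553) = 1.026/1.261569 = 0.81327.
Then combine with the carrier (S'→S): u = (0.81327 + 0.662)/(1 + 0.81327×0.662) = 1.47527/1.53838474 = 0.95897.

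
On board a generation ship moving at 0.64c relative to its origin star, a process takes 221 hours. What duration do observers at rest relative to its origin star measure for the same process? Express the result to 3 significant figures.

γ = 1/√(1 − β²) = 1/√(1 − 0.4096) = 1/√0.5904 = 1/0.768375 = 1.3014.
Time dilation: Δt = γ·Δτ = 1.3014 × 221 = 288 hours.

288 hours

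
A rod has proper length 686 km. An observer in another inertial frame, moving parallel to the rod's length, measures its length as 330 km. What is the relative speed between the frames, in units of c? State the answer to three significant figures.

0.877c

Length contraction gives γ = L₀/L = 686/330 = 2.0788.
β = √(1 − 1/γ²) = √0.768594 = 0.877.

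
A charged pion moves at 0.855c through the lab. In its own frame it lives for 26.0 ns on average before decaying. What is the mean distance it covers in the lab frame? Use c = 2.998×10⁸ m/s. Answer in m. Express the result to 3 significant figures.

12.9 m

With β = 0.855, γ = 1/√(1 − 0.855²) = 1/√0.268975 = 1.9282.
Lab-frame lifetime: Δt = γτ = 1.9282 × 26.0 ns = 50.133 ns.
Distance: d = vΔt = 0.855 × 2.998×10⁸ m/s × 5.0133×10^-8 s = 12.9 m.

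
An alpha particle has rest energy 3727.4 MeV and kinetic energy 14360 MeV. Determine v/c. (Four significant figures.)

γ = 1 + K/(mc²) = 1 + 14360/3727.4 = 4.8526.
β = √(1 − 1/γ²) = √(1 − 0.0424669) = √0.9575331 = 0.9785.

0.9785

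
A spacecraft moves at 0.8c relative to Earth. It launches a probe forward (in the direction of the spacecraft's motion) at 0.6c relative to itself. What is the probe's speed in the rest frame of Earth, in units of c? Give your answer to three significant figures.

In units of c, u = (u' + v)/(1 + u'v) with u' = 0.6 and v = 0.8.
Numerator: 0.6 + 0.8 = 1.4. Denominator: 1 + (0.6)(0.8) = 1.48.
u = 1.4/1.48 = 0.94595, so the speed is 0.946c.

0.946c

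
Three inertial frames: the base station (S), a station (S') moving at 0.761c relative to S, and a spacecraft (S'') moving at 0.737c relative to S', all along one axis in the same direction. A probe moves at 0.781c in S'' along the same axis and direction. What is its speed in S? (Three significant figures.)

0.995c

Apply u = (u'+v)/(1+u'v) twice. Probe in the station frame: (0.781+0.737)/(1+0.781·0.737) = 1.518/1.575597 = 0.96344c.
That velocity, transformed to the rest frame of the base station: (0.96344+0.761)/(1+0.96344·0.761) = 1.72444/1.73317784 = 0.99496c.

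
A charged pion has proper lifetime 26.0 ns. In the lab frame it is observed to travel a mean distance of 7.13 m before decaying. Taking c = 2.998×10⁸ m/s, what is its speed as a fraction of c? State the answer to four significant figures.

d = βγcτ ⇒ βγ = d/(cτ) = 7.130 m / (7.7948 m) = 0.91471.
β = (βγ)/√(1+(βγ)²) = 0.91471/√1.836694 = 0.6749.

0.6749c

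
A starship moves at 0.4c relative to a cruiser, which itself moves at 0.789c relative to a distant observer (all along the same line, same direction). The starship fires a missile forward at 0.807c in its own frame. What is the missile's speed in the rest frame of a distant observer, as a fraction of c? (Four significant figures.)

0.9893c

Compose velocities in two stages. Stage 1 (into S'): u₁ = (0.807+0.4)/(1+0.807×0.4) = 0.91246.
Stage 2 (into S): u = (0.91246+0.789)/(1+0.91246×0.789) = 0.98926, so the speed is 0.9893c.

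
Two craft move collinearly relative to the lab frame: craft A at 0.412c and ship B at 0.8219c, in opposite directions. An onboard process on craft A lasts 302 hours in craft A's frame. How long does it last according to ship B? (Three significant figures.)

779 hours

Speed of craft A in ship B's frame: u = (v_A + v_B)/(1 + v_A v_B/c²) = (0.412 + 0.8219)/(1 + 0.412×0.8219) = 1.2339/1.3386228 = 0.92177; |u| = 0.92177c.
γ for this relative speed: γ = 1/√(1 − 0.84966) = 2.5791.
The clock on craft A records proper time, so ship B measures Δt = γΔτ = 2.5791 × 302 = 779 hours.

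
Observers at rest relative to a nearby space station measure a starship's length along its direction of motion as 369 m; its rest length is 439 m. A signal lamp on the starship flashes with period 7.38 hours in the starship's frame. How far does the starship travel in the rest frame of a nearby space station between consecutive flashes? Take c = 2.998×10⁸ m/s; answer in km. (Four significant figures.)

γ = L₀/L = 439/369 = 1.1897.
β = √(1 − 1/γ²) = 0.54174. Lab-frame period = γτ = 1.1897×7.38 hours = 8.78 hours. Distance = βc × γτ = 0.54174 × 2.998×10⁸ m/s × 31608 s = 5.1336×10^12 m = 5.134×10^9 km.

5.134×10^9 km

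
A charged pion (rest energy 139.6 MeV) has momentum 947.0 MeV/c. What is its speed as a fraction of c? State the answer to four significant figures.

pc/(mc²) = 947.0/139.6 = 6.7837 = βγ = β/√(1−β²).
So β² = x²/(1 + x²) with x = 6.7837: x² = 46.0186, β² = 46.0186/47.0186 = 0.978732, β = 0.9893.

0.9893c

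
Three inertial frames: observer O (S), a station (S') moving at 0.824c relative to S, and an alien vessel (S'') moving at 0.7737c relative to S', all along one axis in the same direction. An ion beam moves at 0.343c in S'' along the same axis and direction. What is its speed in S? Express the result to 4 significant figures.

0.9880c

First combine the ion beam and alien vessel (S''→S'): u₁ = (0.343 + 0.7737)/(1 + 0.343×0.7737) = 1.1167/1.2653791 = 0.8825.
Then combine with the station (S'→S): u = (0.8825 + 0.824)/(1 + 0.8825×0.824) = 1.7065/1.72718 = 0.98803.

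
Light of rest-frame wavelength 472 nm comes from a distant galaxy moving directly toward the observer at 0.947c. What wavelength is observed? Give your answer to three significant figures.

Relativistic Doppler for wavelength: λ_obs = λ_src · √((1−β)/(1+β)).
With β = 0.947: factor = √(0.053/1.947) = 0.16499.
λ_obs = 472 × 0.16499 = 77.9 nm.

77.9 nm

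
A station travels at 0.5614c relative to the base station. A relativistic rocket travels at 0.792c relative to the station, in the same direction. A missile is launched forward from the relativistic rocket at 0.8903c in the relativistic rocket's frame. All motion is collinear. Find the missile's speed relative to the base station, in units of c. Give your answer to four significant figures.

Apply u = (u'+v)/(1+u'v) twice. Missile in the station frame: (0.8903+0.792)/(1+0.8903·0.792) = 1.6823/1.7051176 = 0.98662c.
That velocity, transformed to the rest frame of the base station: (0.98662+0.5614)/(1+0.98662·0.5614) = 1.54802/1.553888468 = 0.99622c.

0.9962c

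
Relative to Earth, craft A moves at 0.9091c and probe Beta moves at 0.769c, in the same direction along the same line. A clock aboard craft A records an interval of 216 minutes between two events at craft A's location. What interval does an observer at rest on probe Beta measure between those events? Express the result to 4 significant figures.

244.1 minutes

The velocity of craft A relative to probe Beta is (0.9091 − 0.769)c / (1 − 0.9091×0.769) = 0.4656c; relative speed 0.4656c.
γ for this relative speed: γ = 1/√(1 − 0.216783) = 1.1299.
Craft A's interval is proper; time dilation gives Δt_B = γΔτ = 1.1299 × 216 minutes = 244.1 minutes.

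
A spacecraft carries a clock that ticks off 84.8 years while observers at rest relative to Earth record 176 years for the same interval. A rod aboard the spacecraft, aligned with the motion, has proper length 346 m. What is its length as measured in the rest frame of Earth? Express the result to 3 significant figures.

167 m

γ = Δt/Δτ = 176/84.8 = 2.07547.
L = L₀/γ = 346/2.07547 = 167 m.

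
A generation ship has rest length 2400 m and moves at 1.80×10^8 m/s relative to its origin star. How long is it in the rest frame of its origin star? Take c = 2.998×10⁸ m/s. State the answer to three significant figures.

1920 m

β = v/c = (1.80×10^8 m/s)/(2.998×10⁸ m/s) = 0.6004.
With β = 0.6004, γ = 1/√(1 − 0.6004²) = 1/√0.63951984 = 1.2505.
Along the direction of motion the measured length is L₀/γ = 2400/1.2505 = 1920 m.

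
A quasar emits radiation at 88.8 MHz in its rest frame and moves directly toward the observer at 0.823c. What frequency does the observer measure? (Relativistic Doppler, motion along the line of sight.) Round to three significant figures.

285 MHz

Relativistic Doppler (source moving toward): f_obs = f_src · √((1+β)/(1−β)).
With β = 0.823: factor = √(1.823/0.177) = 3.2093.
f_obs = 88.8 × 3.2093 = 285 MHz.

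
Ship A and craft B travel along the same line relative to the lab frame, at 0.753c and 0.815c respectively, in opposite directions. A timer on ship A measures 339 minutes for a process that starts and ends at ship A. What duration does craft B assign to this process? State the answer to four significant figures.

1435 minutes

The velocity of ship A relative to craft B is (0.753 + 0.815)c / (1 + 0.753×0.815) = 0.97168c; relative speed 0.97168c.
At |u| = 0.97168c, γ = (1 − 0.944162)^(−1/2) = 4.2319.
Ship A's interval is proper; time dilation gives Δt_B = γΔτ = 4.2319 × 339 minutes = 1435 minutes.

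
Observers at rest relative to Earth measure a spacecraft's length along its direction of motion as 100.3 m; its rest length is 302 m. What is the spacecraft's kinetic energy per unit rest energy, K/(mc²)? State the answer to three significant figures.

2.01

From L = L₀/γ: γ = 302/100.3 = 3.01097.
K/(mc²) = γ − 1 = 3.01097 − 1 = 2.01.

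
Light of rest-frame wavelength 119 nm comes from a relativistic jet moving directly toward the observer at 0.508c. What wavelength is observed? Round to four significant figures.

Relativistic Doppler for wavelength: λ_obs = λ_src · √((1−β)/(1+β)).
With β = 0.508: factor = √(0.492/1.508) = 0.57119.
λ_obs = 119 × 0.57119 = 67.97 nm.

67.97 nm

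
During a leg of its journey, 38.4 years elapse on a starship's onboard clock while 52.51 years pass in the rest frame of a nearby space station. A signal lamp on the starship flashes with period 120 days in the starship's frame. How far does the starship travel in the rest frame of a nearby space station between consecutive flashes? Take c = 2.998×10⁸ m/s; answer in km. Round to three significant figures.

2.90×10^12 km

From Δt = γΔτ: γ = 52.51/38.4 = 1.36745.
β = √(1 − 1/γ²) = 0.68207. Lab-frame period = γτ = 1.36745×120 days = 164.09 days. Distance = βc × γτ = 0.68207 × 2.998×10⁸ m/s × 14177376 s = 2.8991×10^15 m = 2.90×10^12 km.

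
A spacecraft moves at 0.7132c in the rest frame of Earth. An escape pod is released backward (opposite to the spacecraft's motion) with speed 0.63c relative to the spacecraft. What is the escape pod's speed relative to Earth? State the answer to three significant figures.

0.151c

Relativistic velocity addition: u = (u' + v)/(1 + u'v/c²), with u' = −0.63c and v = 0.7132c.
Numerator: −0.63 + 0.7132 = 0.0832. Denominator: 1 + (−0.63)(0.7132) = 0.550684.
u = 0.0832/0.550684 = 0.15108, so the speed is 0.151c.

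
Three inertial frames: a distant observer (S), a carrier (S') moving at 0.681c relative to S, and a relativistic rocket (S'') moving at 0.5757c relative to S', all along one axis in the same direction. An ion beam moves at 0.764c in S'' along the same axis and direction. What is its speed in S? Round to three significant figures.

Apply u = (u'+v)/(1+u'v) twice. Ion beam in the carrier frame: (0.764+0.5757)/(1+0.764·0.5757) = 1.3397/1.4398348 = 0.93045c.
That velocity, transformed to the rest frame of a distant observer: (0.93045+0.681)/(1+0.93045·0.681) = 1.61145/1.63363645 = 0.98642c.

0.986c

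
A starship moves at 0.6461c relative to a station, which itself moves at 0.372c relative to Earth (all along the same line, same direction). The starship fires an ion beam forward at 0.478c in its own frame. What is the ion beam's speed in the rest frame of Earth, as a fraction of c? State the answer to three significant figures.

0.933c

First combine the ion beam and starship (S''→S'): u₁ = (0.478 + 0.6461)/(1 + 0.478×0.6461) = 1.1241/1.3088358 = 0.85885.
Then combine with the station (S'→S): u = (0.85885 + 0.372)/(1 + 0.85885×0.372) = 1.23085/1.3194922 = 0.93282.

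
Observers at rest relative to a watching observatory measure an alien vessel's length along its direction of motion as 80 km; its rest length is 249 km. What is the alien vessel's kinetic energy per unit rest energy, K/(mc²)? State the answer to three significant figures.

From L = L₀/γ: γ = 249/80 = 3.1125.
K/(mc²) = γ − 1 = 3.1125 − 1 = 2.11.

2.11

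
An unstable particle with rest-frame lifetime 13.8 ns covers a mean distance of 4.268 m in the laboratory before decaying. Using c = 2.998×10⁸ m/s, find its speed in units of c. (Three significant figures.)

0.718c

Let x = d/(cτ) = 4.268 m / (2.998×10⁸ m/s × 1.380×10^-8 s) = 1.0316. Since d = βγcτ, x = βγ = β/√(1−β²).
Solving: β² = x²/(1+x²) = 1.0642/2.0642 = 0.515551, so β = 0.718.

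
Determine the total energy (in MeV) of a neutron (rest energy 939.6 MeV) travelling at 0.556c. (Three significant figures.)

γ = 1/√(1 − β²) = 1/√(1 − 0.309136) = 1/√0.690864 = 1/0.831182 = 1.2031.
Total energy: E = γmc² = 1.2031 × 939.6 MeV = 1130 MeV.

1130 MeV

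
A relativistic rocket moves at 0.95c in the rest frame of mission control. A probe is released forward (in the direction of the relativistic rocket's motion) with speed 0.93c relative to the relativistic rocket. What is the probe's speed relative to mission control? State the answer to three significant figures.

Relativistic velocity addition: u = (u' + v)/(1 + u'v/c²), with u' = 0.93c and v = 0.95c.
Numerator: 0.93 + 0.95 = 1.88. Denominator: 1 + (0.93)(0.95) = 1.8835.
u = 1.88/1.8835 = 0.99814, so the speed is 0.998c.

0.998c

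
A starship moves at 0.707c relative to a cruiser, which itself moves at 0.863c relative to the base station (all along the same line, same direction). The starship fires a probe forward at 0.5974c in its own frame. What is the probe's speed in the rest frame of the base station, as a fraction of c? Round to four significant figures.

Apply u = (u'+v)/(1+u'v) twice. Probe in the cruiser frame: (0.5974+0.707)/(1+0.5974·0.707) = 1.3044/1.4223618 = 0.91707c.
That velocity, transformed to the rest frame of the base station: (0.91707+0.863)/(1+0.91707·0.863) = 1.78007/1.79143141 = 0.99366c.

0.9937c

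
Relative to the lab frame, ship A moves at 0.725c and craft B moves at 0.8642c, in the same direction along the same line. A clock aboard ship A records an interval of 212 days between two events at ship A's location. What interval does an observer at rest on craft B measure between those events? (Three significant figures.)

Transform ship A's velocity into craft B's frame: (0.725 − 0.8642)/(1 − 0.725·0.8642) = −0.1392/0.373455, so the relative speed is 0.37274c.
γ for this relative speed: γ = 1/√(1 − 0.138935) = 1.0777.
Ship A's interval is proper; time dilation gives Δt_B = γΔτ = 1.0777 × 212 days = 228 days.

228 days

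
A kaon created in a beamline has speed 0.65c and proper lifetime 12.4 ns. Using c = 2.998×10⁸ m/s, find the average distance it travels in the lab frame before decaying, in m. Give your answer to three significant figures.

3.18 m

With β = 0.65, γ = 1/√(1 − 0.65²) = 1/√0.5775 = 1.3159.
Lab-frame lifetime: Δt = γτ = 1.3159 × 12.4 ns = 16.317 ns.
Distance: d = vΔt = 0.65 × 2.998×10⁸ m/s × 1.6317×10^-8 s = 3.18 m.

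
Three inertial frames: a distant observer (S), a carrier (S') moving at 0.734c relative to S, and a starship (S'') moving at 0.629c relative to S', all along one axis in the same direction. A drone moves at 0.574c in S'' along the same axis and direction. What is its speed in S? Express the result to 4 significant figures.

0.9813c

First combine the drone and starship (S''→S'): u₁ = (0.574 + 0.629)/(1 + 0.574×0.629) = 1.203/1.361046 = 0.88388.
Then combine with the carrier (S'→S): u = (0.88388 + 0.734)/(1 + 0.88388×0.734) = 1.61788/1.64876792 = 0.98127.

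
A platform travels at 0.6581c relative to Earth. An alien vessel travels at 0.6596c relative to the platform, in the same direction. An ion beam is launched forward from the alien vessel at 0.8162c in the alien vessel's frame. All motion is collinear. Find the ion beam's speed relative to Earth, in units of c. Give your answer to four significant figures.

0.9915c

First combine the ion beam and alien vessel (S''→S'): u₁ = (0.8162 + 0.6596)/(1 + 0.8162×0.6596) = 1.4758/1.53836552 = 0.95933.
Then combine with the platform (S'→S): u = (0.95933 + 0.6581)/(1 + 0.95933×0.6581) = 1.61743/1.631335073 = 0.99148.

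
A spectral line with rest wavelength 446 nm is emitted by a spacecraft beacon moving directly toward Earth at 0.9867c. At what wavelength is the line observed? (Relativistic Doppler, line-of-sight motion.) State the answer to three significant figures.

Relativistic Doppler for wavelength: λ_obs = λ_src · √((1−β)/(1+β)).
With β = 0.9867: factor = √(0.0133/1.9867) = 0.08182.
λ_obs = 446 × 0.08182 = 36.5 nm.

36.5 nm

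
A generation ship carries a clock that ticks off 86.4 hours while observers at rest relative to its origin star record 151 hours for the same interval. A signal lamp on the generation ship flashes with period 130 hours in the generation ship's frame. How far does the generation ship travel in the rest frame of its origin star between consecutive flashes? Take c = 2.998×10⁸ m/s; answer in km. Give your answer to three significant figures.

γ = Δt/Δτ = 151/86.4 = 1.74769.
β = √(1 − 1/γ²) = 0.82013. Lab-frame period = γτ = 1.74769×130 hours = 227.2 hours. Distance = βc × γτ = 0.82013 × 2.998×10⁸ m/s × 817920 s = 2.0111×10^14 m = 2.01×10^11 km.

2.01×10^11 km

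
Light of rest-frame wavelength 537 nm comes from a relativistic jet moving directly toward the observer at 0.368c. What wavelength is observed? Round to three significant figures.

365 nm

Relativistic Doppler for wavelength: λ_obs = λ_src · √((1−β)/(1+β)).
With β = 0.368: factor = √(0.632/1.368) = 0.6797.
λ_obs = 537 × 0.6797 = 365 nm.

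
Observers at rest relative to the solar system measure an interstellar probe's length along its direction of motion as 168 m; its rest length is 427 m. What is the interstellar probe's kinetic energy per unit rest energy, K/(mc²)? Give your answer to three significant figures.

γ = L₀/L = 427/168 = 2.54167.
K/(mc²) = γ − 1 = 2.54167 − 1 = 1.54.

1.54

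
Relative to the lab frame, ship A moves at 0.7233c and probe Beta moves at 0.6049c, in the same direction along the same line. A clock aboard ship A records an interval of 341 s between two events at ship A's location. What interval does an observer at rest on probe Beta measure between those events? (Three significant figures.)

Transform ship A's velocity into probe Beta's frame: (0.7233 − 0.6049)/(1 − 0.7233·0.6049) = 0.1184/0.56247583, so the relative speed is 0.2105c.
γ for this relative speed: γ = 1/√(1 − 0.0443102) = 1.0229.
The clock on ship A records proper time, so probe Beta measures Δt = γΔτ = 1.0229 × 341 = 349 s.

349 s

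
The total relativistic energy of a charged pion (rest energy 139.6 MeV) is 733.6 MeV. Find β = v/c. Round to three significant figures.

0.982

Total energy E = γmc² gives γ = 733.6/139.6 = 5.255.
Hence β = √(1 − 1/γ²) = √(1 − 0.0362122) = √0.9637878 = 0.982.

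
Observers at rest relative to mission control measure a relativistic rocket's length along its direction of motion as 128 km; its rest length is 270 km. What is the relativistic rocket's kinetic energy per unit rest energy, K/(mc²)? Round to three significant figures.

1.11

Length contraction gives γ = L₀/L = 270/128 = 2.10938.
Since K = (γ−1)mc², K/(mc²) = 2.10938 − 1 = 1.11.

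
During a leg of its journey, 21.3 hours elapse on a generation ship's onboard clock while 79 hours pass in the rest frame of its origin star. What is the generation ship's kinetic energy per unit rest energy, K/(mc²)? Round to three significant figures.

2.71

From Δt = γΔτ: γ = 79/21.3 = 3.70892.
K/(mc²) = γ − 1 = 3.70892 − 1 = 2.71.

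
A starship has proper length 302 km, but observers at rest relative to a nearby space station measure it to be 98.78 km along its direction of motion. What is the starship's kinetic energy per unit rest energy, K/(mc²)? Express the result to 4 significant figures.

From L = L₀/γ: γ = 302/98.78 = 3.0573.
Since K = (γ−1)mc², K/(mc²) = 3.0573 − 1 = 2.057.

2.057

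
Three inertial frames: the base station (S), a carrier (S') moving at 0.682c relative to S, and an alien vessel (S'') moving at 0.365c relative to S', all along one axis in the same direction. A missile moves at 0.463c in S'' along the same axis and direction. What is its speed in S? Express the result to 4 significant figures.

Compose velocities in two stages. Stage 1 (into S'): u₁ = (0.463+0.365)/(1+0.463×0.365) = 0.7083.
Stage 2 (into S): u = (0.7083+0.682)/(1+0.7083×0.682) = 0.93745, so the speed is 0.9375c.

0.9375c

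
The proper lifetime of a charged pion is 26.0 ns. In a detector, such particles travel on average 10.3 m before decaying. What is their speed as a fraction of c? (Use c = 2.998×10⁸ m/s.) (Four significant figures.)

d = βγcτ ⇒ βγ = d/(cτ) = 10.30 m / (7.7948 m) = 1.3214.
β = (βγ)/√(1+(βγ)²) = 1.3214/√2.7461 = 0.7974.

0.7974c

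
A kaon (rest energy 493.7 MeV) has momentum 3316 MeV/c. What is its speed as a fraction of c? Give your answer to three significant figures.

βγ = pc/(mc²) = 3316/493.7 = 6.7166.
Since γ² = 1 + (βγ)² = 46.1127, γ = √46.1127 = 6.79063, and β = (βγ)/γ = 6.7166/6.79063 = 0.989.

0.989c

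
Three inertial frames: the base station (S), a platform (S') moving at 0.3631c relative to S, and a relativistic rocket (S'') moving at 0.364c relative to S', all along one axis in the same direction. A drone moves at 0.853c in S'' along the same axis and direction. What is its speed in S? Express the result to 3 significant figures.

Apply u = (u'+v)/(1+u'v) twice. Drone in the platform frame: (0.853+0.364)/(1+0.853·0.364) = 1.217/1.310492 = 0.92866c.
That velocity, transformed to the rest frame of the base station: (0.92866+0.3631)/(1+0.92866·0.3631) = 1.29176/1.337196446 = 0.96602c.

0.966c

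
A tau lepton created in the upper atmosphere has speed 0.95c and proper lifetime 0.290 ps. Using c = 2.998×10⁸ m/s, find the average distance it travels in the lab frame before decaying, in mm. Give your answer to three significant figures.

0.265 mm

γ = 1/√(1 − β²) = 1/√(1 − 0.9025) = 1/√0.0975 = 1/0.31225 = 3.2026.
Lab-frame lifetime: Δt = γτ = 3.2026 × 0.290 ps = 0.92875 ps.
Distance: d = vΔt = 0.95 × 2.998×10⁸ m/s × 9.2875×10^-13 s = 2.65×10^-4 m = 0.265 mm.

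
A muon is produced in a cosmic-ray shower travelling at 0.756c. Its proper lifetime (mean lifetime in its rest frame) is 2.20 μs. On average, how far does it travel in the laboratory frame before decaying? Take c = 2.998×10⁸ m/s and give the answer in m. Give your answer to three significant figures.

762 m

Lorentz factor: γ = (1 − 0.571536)^(−1/2) = 1.5277.
Lab-frame lifetime: Δt = γτ = 1.5277 × 2.20 μs = 3.3609 μs.
Distance: d = vΔt = 0.756 × 2.998×10⁸ m/s × 3.3609×10^-6 s = 762 m.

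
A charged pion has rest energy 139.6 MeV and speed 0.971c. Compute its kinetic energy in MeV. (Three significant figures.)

γ = 1/√(1 − β²) = 1/√(1 − 0.942841) = 1/√0.057159 = 4.1827.
Kinetic energy: K = (γ − 1)mc² = (4.1827 − 1) × 139.6 MeV = 3.1827 × 139.6 = 444 MeV.

444 MeV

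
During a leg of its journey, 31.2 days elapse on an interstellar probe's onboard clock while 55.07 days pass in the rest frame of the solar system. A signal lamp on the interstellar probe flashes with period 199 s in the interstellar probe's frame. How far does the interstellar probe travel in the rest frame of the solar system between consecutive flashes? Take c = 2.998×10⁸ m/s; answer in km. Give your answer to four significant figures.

From Δt = γΔτ: γ = 55.07/31.2 = 1.76506.
β = √(1 − 1/γ²) = 0.82403. Lab-frame period = γτ = 1.76506×199 s = 351.25 s. Distance = βc × γτ = 0.82403 × 2.998×10⁸ m/s × 351.25 s = 8.6774×10^10 m = 8.677×10^7 km.

8.677×10^7 km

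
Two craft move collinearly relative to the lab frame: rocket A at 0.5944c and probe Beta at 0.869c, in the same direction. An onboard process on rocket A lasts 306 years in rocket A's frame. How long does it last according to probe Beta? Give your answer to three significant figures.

Speed of rocket A in probe Beta's frame: u = (v_A − v_B)/(1 − v_A v_B/c²) = (0.5944 − 0.869)/(1 − 0.5944×0.869) = −0.2746/0.4834664 = −0.56798; |u| = 0.56798c.
γ for this relative speed: γ = 1/√(1 − 0.322601) = 1.215.
Rocket A's interval is proper; time dilation gives Δt_B = γΔτ = 1.215 × 306 years = 372 years.

372 years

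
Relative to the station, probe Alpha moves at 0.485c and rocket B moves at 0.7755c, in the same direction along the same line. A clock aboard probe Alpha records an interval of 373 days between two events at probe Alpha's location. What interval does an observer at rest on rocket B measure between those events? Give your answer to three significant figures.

Speed of probe Alpha in rocket B's frame: u = (v_A − v_B)/(1 − v_A v_B/c²) = (0.485 − 0.7755)/(1 − 0.485×0.7755) = −0.2905/0.6238825 = −0.46563; |u| = 0.46563c.
At |u| = 0.46563c, γ = (1 − 0.216811)^(−1/2) = 1.13.
Probe Alpha's interval is proper; time dilation gives Δt_B = γΔτ = 1.13 × 373 days = 421 days.

421 days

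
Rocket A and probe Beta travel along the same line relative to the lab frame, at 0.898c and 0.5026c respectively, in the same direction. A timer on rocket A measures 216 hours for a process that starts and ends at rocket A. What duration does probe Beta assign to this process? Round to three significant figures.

The velocity of rocket A relative to probe Beta is (0.898 − 0.5026)c / (1 − 0.898×0.5026) = 0.72066c; relative speed 0.72066c.
γ for this relative speed: γ = 1/√(1 − 0.519351) = 1.4424.
Rocket A's interval is proper; time dilation gives Δt_B = γΔτ = 1.4424 × 216 hours = 312 hours.

312 hours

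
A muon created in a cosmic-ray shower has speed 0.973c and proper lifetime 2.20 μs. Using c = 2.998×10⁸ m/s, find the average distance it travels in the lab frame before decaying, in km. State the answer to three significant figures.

With β = 0.973, γ = 1/√(1 − 0.973²) = 1/√0.053271 = 4.3327.
Lab-frame lifetime: Δt = γτ = 4.3327 × 2.20 μs = 9.5319 μs.
Distance: d = vΔt = 0.973 × 2.998×10⁸ m/s × 9.5319×10^-6 s = 2780 m = 2.78 km.

2.78 km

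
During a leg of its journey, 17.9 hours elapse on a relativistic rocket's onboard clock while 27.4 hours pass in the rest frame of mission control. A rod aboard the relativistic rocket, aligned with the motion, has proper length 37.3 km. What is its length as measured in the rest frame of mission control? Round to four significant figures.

24.37 km

The time-dilation ratio gives γ = 27.4/17.9 = 1.53073.
L = L₀/γ = 37.3/1.53073 = 24.37 km.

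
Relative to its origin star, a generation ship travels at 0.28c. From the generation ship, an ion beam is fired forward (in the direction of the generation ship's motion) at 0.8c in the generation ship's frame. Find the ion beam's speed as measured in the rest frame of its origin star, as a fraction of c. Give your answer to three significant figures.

0.882c

In units of c, u = (u' + v)/(1 + u'v) with u' = 0.8 and v = 0.28.
Numerator: 0.8 + 0.28 = 1.08. Denominator: 1 + (0.8)(0.28) = 1.224.
u = 1.08/1.224 = 0.88235, so the speed is 0.882c.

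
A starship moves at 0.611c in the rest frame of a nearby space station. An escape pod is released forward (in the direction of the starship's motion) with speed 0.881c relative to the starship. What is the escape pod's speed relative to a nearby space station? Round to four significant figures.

0.9699c

In units of c, u = (u' + v)/(1 + u'v) with u' = 0.881 and v = 0.611.
Numerator: 0.881 + 0.611 = 1.492. Denominator: 1 + (0.881)(0.611) = 1.538291.
u = 1.492/1.538291 = 0.96991, so the speed is 0.9699c.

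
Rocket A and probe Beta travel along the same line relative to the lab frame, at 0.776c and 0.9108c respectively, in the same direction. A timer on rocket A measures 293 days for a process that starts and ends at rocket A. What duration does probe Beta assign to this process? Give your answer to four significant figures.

329.9 days

Transform rocket A's velocity into probe Beta's frame: (0.776 − 0.9108)/(1 − 0.776·0.9108) = −0.1348/0.2932192, so the relative speed is 0.45972c.
At |u| = 0.45972c, γ = (1 − 0.211342)^(−1/2) = 1.126.
The clock on rocket A records proper time, so probe Beta measures Δt = γΔτ = 1.126 × 293 = 329.9 days.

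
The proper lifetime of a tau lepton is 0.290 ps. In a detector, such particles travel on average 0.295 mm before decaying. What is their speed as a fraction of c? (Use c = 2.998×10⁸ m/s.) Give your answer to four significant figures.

0.9592c

d = βγcτ ⇒ βγ = d/(cτ) = 2.950×10^-4 m / (8.6942×10^-5 m) = 3.3931.
β = (βγ)/√(1+(βγ)²) = 3.3931/√12.5131 = 0.9592.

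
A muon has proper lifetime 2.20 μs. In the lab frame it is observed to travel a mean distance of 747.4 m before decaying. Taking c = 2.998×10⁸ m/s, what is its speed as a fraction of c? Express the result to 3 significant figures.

0.750c

Let x = d/(cτ) = 747.4 m / (2.998×10⁸ m/s × 2.200×10^-6 s) = 1.1332. Since d = βγcτ, x = βγ = β/√(1−β²).
Solving: β² = x²/(1+x²) = 1.28414/2.28414 = 0.562198, so β = 0.750.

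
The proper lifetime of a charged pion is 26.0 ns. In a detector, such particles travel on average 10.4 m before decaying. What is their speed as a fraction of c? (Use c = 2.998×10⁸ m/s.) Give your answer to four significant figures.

0.8002c

Let x = d/(cτ) = 10.40 m / (2.998×10⁸ m/s × 2.600×10^-8 s) = 1.3342. Since d = βγcτ, x = βγ = β/√(1−β²).
Solving: β² = x²/(1+x²) = 1.78009/2.78009 = 0.640299, so β = 0.8002.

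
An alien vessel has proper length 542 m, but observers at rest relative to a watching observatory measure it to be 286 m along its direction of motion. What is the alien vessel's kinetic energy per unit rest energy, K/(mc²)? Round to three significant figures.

0.895

From L = L₀/γ: γ = 542/286 = 1.8951.
Since K = (γ−1)mc², K/(mc²) = 1.8951 − 1 = 0.895.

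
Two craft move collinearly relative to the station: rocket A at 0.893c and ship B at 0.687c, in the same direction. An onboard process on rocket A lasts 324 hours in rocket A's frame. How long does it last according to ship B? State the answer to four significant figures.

382.9 hours

Speed of rocket A in ship B's frame: u = (v_A − v_B)/(1 − v_A v_B/c²) = (0.893 − 0.687)/(1 − 0.893×0.687) = 0.206/0.386509 = 0.53298; |u| = 0.53298c.
At |u| = 0.53298c, γ = (1 − 0.284068)^(−1/2) = 1.1819.
The clock on rocket A records proper time, so ship B measures Δt = γΔτ = 1.1819 × 324 = 382.9 hours.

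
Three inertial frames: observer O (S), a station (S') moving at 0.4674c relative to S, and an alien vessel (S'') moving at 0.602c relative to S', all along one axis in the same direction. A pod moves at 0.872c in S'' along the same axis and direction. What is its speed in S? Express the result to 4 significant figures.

0.9877c

First combine the pod and alien vessel (S''→S'): u₁ = (0.872 + 0.602)/(1 + 0.872×0.602) = 1.474/1.524944 = 0.96659.
Then combine with the station (S'→S): u = (0.96659 + 0.4674)/(1 + 0.96659×0.4674) = 1.43399/1.451784166 = 0.98774.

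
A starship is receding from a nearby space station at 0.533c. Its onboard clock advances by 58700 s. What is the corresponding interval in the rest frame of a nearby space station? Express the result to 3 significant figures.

γ = 1/√(1 − β²) = 1/√(1 − 0.284089) = 1/√0.715911 = 1/0.846115 = 1.1819.
Time dilation: Δt = γ·Δτ = 1.1819 × 58700 = 69400 s.

69400 s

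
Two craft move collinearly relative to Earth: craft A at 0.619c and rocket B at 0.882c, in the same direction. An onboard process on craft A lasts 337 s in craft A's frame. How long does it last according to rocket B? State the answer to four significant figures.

413.4 s

The velocity of craft A relative to rocket B is (0.619 − 0.882)c / (1 − 0.619×0.882) = −0.57924c; relative speed 0.57924c.
At |u| = 0.57924c, γ = (1 − 0.335519)^(−1/2) = 1.2268.
Craft A's interval is proper; time dilation gives Δt_B = γΔτ = 1.2268 × 337 s = 413.4 s.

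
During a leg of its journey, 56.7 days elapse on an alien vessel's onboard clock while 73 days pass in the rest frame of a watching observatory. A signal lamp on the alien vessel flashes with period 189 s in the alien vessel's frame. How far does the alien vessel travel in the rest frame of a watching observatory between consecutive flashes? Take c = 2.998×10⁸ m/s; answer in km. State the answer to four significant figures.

4.595×10^7 km

The time-dilation ratio gives γ = 73/56.7 = 1.28748.
β = √(1 − 1/γ²) = 0.62986. Lab-frame period = γτ = 1.28748×189 s = 243.33 s. Distance = βc × γτ = 0.62986 × 2.998×10⁸ m/s × 243.33 s = 4.5948×10^10 m = 4.595×10^7 km.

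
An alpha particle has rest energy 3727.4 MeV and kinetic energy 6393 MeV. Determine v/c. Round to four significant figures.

γ = 1 + K/(mc²) = 1 + 6393/3727.4 = 2.7151.
β = √(1 − 1/γ²) = √(1 − 0.135653) = √0.864347 = 0.9297.

0.9297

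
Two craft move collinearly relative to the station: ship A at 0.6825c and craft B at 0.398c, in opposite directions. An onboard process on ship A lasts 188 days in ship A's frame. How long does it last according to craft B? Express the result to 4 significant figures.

The velocity of ship A relative to craft B is (0.6825 + 0.398)c / (1 + 0.6825×0.398) = 0.84969c; relative speed 0.84969c.
γ for this relative speed: γ = 1/√(1 − 0.721973) = 1.8965.
Ship A's interval is proper; time dilation gives Δt_B = γΔτ = 1.8965 × 188 days = 356.5 days.

356.5 days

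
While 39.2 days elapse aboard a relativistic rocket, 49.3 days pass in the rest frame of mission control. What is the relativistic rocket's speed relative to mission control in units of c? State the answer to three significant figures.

0.606c

γ = Δt/Δτ = 49.3/39.2 = 1.2577.
β = √(1 − 1/γ²) = √(1 − 0.632187) = √0.367813 = 0.606.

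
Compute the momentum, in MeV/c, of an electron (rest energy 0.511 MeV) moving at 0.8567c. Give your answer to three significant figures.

0.849 MeV/c

γ = 1/√(1 − β²) = 1/√(1 − 0.73393489) = 1/√0.26606511 = 1/0.515815 = 1.9387.
Momentum: p = γβ·mc = 1.9387 × 0.8567 × 0.511 MeV/c = 0.849 MeV/c.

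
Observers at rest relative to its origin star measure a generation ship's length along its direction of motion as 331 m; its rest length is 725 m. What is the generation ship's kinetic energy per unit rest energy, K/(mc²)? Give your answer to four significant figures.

Length contraction gives γ = L₀/L = 725/331 = 2.19033.
K/(mc²) = γ − 1 = 2.19033 − 1 = 1.190.

1.190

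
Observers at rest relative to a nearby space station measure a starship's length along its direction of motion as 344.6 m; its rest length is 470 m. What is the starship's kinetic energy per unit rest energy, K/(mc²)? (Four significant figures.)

From L = L₀/γ: γ = 470/344.6 = 1.3639.
Since K = (γ−1)mc², K/(mc²) = 1.3639 − 1 = 0.3639.

0.3639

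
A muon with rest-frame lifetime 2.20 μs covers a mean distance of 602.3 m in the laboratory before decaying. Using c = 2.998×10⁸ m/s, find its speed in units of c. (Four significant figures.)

0.6743c

d = βγcτ ⇒ βγ = d/(cτ) = 602.3 m / (659.56 m) = 0.91318.
β = (βγ)/√(1+(βγ)²) = 0.91318/√1.833898 = 0.6743.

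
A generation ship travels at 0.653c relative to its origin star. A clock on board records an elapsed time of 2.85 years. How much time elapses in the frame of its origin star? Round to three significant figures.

With β = 0.653, γ = 1/√(1 − 0.653²) = 1/√0.573591 = 1.3204.
The onboard clock measures proper time, so the interval in the rest frame of its origin star is dilated: Δt = γ·Δτ = 1.3204 × 2.85 years = 3.76 years.

3.76 years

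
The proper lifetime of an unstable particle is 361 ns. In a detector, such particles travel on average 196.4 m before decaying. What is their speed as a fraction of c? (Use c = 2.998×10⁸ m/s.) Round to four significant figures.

0.8758c

d = βγcτ ⇒ βγ = d/(cτ) = 196.4 m / (108.2278 m) = 1.8147.
β = (βγ)/√(1+(βγ)²) = 1.8147/√4.29314 = 0.8758.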